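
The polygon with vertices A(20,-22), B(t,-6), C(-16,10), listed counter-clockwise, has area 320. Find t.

22

Write out the shoelace sum; only the two edges meeting at B involve t:
2·Area = [(20·(-6) − t·(-22)) + (t·10 − (-16)·(-6))] + 152
       = 32·t + -64 = 640
⇒ t = 22.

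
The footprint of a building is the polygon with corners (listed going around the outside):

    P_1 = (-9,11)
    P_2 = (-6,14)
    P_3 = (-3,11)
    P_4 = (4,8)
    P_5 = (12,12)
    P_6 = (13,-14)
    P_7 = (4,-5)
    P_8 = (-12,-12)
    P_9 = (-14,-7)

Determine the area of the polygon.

P_1→P_2: (-9)(14) − (-6)(11) = -60
P_2→P_3: (-6)(11) − (-3)(14) = -24
P_3→P_4: (-3)(8) − (4)(11) = -68
P_4→P_5: (4)(12) − (12)(8) = -48
P_5→P_6: (12)(-14) − (13)(12) = -324
P_6→P_7: (13)(-5) − (4)(-14) = -9
P_7→P_8: (4)(-12) − (-12)(-5) = -108
P_8→P_9: (-12)(-7) − (-14)(-12) = -84
P_9→P_1: (-14)(11) − (-9)(-7) = -217
Σ = -942
Area = |Σ|/2 = 471.

471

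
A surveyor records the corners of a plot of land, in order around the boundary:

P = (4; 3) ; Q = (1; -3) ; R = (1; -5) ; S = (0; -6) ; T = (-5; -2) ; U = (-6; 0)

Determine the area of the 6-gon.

41.5

Apply Gauss's area formula: 2A = Σ (x_i·y_{i+1} − x_{i+1}·y_i), indices taken mod 6.
Cross-terms: -15, -2, -6, -30, -12, -18  ⇒  Σ = -83
Area = |Σ|/2 = 41.5.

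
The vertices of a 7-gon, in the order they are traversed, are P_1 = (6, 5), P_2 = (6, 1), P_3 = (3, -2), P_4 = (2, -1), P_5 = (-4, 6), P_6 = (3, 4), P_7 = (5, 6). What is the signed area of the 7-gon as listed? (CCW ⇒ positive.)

Apply the shoelace formula: 2A = Σ (x_i·y_{i+1} − x_{i+1}·y_i), indices taken mod 7.
Cross-terms: -24, -15, 1, 8, -34, -2, -11  ⇒  Σ = -77
Signed area = Σ/2 = -38.5 (negative ⇒ clockwise traversal).

-38.5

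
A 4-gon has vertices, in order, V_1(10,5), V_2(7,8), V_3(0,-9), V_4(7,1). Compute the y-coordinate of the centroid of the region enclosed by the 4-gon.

1.4

Apply Gauss's area formula. First the cross-terms c_i = x_i·y_{i+1} − x_{i+1}·y_i:
  45, -63, 63, 25  ⇒  2A = 70, A = 35.
Then Σ (y_i + y_{i+1})·c_i = 294, so ȳ = 294 / (6·35) = 1.4.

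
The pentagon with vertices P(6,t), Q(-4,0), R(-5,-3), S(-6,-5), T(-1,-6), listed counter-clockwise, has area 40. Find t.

-2

Write out the shoelace sum; only the two edges meeting at P involve t:
2·Area = [((-1)·t − 6·(-6)) + (6·0 − (-4)·t)] + 50
       = 3·t + 86 = 80
⇒ t = -2.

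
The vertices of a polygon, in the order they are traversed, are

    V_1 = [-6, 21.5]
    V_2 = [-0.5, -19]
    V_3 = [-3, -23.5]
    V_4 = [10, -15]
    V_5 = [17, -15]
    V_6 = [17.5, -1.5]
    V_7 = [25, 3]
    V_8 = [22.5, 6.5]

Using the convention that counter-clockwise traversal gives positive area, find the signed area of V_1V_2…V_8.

Cross-terms: 124.75, -45.25, 280, 105, 237, 90, 95, 522.75  ⇒  Σ = 1409.25
Signed area = Σ/2 = 704.625 (positive ⇒ counter-clockwise traversal).

704.625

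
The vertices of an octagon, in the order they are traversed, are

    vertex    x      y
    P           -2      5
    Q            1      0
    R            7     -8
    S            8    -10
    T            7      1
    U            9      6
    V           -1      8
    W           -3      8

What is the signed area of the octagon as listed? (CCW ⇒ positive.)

Apply the surveyor's formula: 2A = Σ (x_i·y_{i+1} − x_{i+1}·y_i), indices taken mod 8.
Σ = (-5) + (-8) + (-6) + (78) + (33) + (78) + (16) + (1) = 187
Signed area = Σ/2 = 93.5 (positive ⇒ counter-clockwise traversal).

93.5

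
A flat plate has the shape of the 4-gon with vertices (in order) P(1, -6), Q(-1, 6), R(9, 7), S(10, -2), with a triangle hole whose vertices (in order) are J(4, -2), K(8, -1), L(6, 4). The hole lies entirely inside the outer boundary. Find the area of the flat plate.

Outer boundary:
Apply the surveyor's formula: 2A = Σ (x_i·y_{i+1} − x_{i+1}·y_i), indices taken mod 4.
P→Q: (1)(6) − (-1)(-6) = 0
Q→R: (-1)(7) − (9)(6) = -61
R→S: (9)(-2) − (10)(7) = -88
S→P: (10)(-6) − (1)(-2) = -58
Σ = -207
Area = |Σ|/2 = 103.5.
Hole:
Apply the surveyor's formula: 2A = Σ (x_i·y_{i+1} − x_{i+1}·y_i), indices taken mod 3.
Cross-terms: 12, 38, -28  ⇒  Σ = 22
Area = |Σ|/2 = 11.
Net area = 103.5 − 11 = 92.5.

92.5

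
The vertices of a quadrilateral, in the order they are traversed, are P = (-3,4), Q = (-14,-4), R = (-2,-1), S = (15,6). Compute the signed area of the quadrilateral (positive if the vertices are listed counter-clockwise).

Apply the surveyor's formula: 2A = Σ (x_i·y_{i+1} − x_{i+1}·y_i), indices taken mod 4.
Σ = (68) + (6) + (3) + (78) = 155
Signed area = Σ/2 = 77.5 (positive ⇒ counter-clockwise traversal).

77.5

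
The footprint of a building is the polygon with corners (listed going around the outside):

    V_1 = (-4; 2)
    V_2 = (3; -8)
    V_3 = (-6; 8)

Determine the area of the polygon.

Σ = (26) + (-24) + (20) = 22
Area = |Σ|/2 = 11.

11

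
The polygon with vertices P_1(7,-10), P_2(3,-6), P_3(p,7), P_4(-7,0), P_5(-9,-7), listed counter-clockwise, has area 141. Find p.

The doubled signed area Σ (x_i y_{i+1} − x_{i+1} y_i) is linear in p.
With p=0 it equals 246; the coefficient of p is 6 (from the two edges through P_3).
So 6·p + 246 = 2·141 = 282 ⇒ p = 6.

6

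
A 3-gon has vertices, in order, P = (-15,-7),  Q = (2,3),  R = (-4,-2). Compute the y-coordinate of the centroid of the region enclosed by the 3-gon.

Apply the surveyor's formula. First the cross-terms c_i = x_i·y_{i+1} − x_{i+1}·y_i:
  -31, 8, -2  ⇒  2A = -25, A = -12.5.
Then Σ (y_i + y_{i+1})·c_i = 150, so ȳ = 150 / (6·(-12.5)) = -2.

-2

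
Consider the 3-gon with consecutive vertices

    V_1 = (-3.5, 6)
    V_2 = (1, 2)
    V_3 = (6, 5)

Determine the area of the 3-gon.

16.75

Apply Gauss's area formula: 2A = Σ (x_i·y_{i+1} − x_{i+1}·y_i), indices taken mod 3.
Cross-terms: -13, -7, 53.5  ⇒  Σ = 33.5
Area = |Σ|/2 = 16.75.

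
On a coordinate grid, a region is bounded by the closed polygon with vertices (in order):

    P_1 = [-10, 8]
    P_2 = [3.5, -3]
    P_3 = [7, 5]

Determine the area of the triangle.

Apply the shoelace (surveyor's) formula: 2A = Σ (x_i·y_{i+1} − x_{i+1}·y_i), indices taken mod 3.
Cross-terms: 2, 38.5, 106  ⇒  Σ = 146.5
Area = |Σ|/2 = 73.25.

73.25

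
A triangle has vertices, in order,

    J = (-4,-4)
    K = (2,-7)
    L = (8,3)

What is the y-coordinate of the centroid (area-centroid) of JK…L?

Apply the surveyor's formula. First the cross-terms c_i = x_i·y_{i+1} − x_{i+1}·y_i:
  36, 62, -20  ⇒  2A = 78, A = 39.
Then Σ (y_i + y_{i+1})·c_i = -624, so ȳ = -624 / (6·39) = -8/3.

-8/3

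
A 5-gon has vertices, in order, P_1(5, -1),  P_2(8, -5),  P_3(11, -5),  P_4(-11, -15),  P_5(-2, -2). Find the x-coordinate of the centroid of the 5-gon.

Apply the surveyor's formula. First the cross-terms c_i = x_i·y_{i+1} − x_{i+1}·y_i:
  -17, 15, -220, -8, 12  ⇒  2A = -218, A = -109.
Then Σ (x_i + x_{i+1})·c_i = 204, so x̄ = 204 / (6·(-109)) = -34/109.

-34/109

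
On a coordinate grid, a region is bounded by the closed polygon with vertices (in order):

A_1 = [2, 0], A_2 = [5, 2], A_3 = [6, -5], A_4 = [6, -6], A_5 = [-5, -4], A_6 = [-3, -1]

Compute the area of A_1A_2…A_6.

Σ = (4) + (-37) + (-6) + (-54) + (-7) + (2) = -98
Area = |Σ|/2 = 49.

49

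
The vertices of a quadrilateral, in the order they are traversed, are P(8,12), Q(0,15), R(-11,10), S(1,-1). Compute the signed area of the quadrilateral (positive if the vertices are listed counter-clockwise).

P→Q: (8)(15) − (0)(12) = 120
Q→R: (0)(10) − (-11)(15) = 165
R→S: (-11)(-1) − (1)(10) = 1
S→P: (1)(12) − (8)(-1) = 20
Σ = 306
Signed area = Σ/2 = 153 (positive ⇒ counter-clockwise traversal).

153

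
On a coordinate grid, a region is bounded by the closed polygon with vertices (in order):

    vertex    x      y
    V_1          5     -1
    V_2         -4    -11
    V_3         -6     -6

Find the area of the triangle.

Σ = (-59) + (-42) + (36) = -65
Area = |Σ|/2 = 32.5.

32.5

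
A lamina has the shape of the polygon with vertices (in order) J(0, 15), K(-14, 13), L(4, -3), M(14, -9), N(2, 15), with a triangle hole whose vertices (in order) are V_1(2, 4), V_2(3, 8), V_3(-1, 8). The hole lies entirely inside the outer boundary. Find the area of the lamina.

Outer boundary:
Σ = (210) + (-10) + (6) + (228) + (30) = 464
Area = |Σ|/2 = 232.
Hole:
Apply Gauss's area formula: 2A = Σ (x_i·y_{i+1} − x_{i+1}·y_i), indices taken mod 3.
V_1→V_2: (2)(8) − (3)(4) = 4
V_2→V_3: (3)(8) − (-1)(8) = 32
V_3→V_1: (-1)(4) − (2)(8) = -20
Σ = 16
Area = |Σ|/2 = 8.
Net area = 232 − 8 = 224.

224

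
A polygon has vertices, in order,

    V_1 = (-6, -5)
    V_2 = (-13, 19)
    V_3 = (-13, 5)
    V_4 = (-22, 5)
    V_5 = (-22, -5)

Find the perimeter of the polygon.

|V_1V_2| = √((-7)² + (24)²) = √625 = 25
|V_2V_3| = √((0)² + (-14)²) = √196 = 14
|V_3V_4| = √((-9)² + (0)²) = √81 = 9
|V_4V_5| = √((0)² + (-10)²) = √100 = 10
|V_5V_1| = √((16)² + (0)²) = √256 = 16
Perimeter = 25 + 14 + 9 + 10 + 16 = 74.

74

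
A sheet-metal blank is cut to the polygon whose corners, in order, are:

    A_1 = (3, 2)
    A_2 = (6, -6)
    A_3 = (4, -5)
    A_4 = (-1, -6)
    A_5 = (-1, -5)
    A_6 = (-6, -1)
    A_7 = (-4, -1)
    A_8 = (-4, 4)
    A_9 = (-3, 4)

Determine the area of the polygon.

Apply the shoelace formula: 2A = Σ (x_i·y_{i+1} − x_{i+1}·y_i), indices taken mod 9.
Σ = (-30) + (-6) + (-29) + (-1) + (-29) + (2) + (-20) + (-4) + (-18) = -135
Area = |Σ|/2 = 67.5.

67.5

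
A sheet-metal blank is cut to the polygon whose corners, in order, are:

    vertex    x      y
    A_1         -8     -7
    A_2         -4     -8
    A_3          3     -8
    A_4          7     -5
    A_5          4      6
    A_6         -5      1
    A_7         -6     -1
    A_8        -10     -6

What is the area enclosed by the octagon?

Apply Gauss's area formula: 2A = Σ (x_i·y_{i+1} − x_{i+1}·y_i), indices taken mod 8.
A_1→A_2: (-8)(-8) − (-4)(-7) = 36
A_2→A_3: (-4)(-8) − (3)(-8) = 56
A_3→A_4: (3)(-5) − (7)(-8) = 41
A_4→A_5: (7)(6) − (4)(-5) = 62
A_5→A_6: (4)(1) − (-5)(6) = 34
A_6→A_7: (-5)(-1) − (-6)(1) = 11
A_7→A_8: (-6)(-6) − (-10)(-1) = 26
A_8→A_1: (-10)(-7) − (-8)(-6) = 22
Σ = 288
Area = |Σ|/2 = 144.

144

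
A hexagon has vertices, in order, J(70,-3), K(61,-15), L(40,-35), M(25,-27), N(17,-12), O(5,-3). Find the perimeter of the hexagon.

158

|JK| = √((-9)² + (-12)²) = √225 = 15
|KL| = √((-21)² + (-20)²) = √841 = 29
|LM| = √((-15)² + (8)²) = √289 = 17
|MN| = √((-8)² + (15)²) = √289 = 17
|NO| = √((-12)² + (9)²) = √225 = 15
|OJ| = √((65)² + (0)²) = √4225 = 65
Perimeter = 15 + 29 + 17 + 17 + 15 + 65 = 158.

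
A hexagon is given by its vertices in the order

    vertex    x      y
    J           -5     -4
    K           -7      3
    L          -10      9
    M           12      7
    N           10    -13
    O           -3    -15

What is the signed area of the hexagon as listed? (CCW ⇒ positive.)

-366

Apply the shoelace (surveyor's) formula: 2A = Σ (x_i·y_{i+1} − x_{i+1}·y_i), indices taken mod 6.
Cross-terms: -43, -33, -178, -226, -189, -63  ⇒  Σ = -732
Signed area = Σ/2 = -366 (negative ⇒ clockwise traversal).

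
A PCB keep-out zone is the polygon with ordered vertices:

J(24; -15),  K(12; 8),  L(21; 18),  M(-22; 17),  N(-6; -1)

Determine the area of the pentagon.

705.5

Apply the shoelace formula: 2A = Σ (x_i·y_{i+1} − x_{i+1}·y_i), indices taken mod 5.
Cross-terms: 372, 48, 753, 124, 114  ⇒  Σ = 1411
Area = |Σ|/2 = 705.5.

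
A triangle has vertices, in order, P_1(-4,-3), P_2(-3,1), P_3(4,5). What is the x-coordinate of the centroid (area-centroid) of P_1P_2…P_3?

Apply the shoelace (surveyor's) formula. First the cross-terms c_i = x_i·y_{i+1} − x_{i+1}·y_i:
  -13, -19, 8  ⇒  2A = -24, A = -12.
Then Σ (x_i + x_{i+1})·c_i = 72, so x̄ = 72 / (6·(-12)) = -1.

-1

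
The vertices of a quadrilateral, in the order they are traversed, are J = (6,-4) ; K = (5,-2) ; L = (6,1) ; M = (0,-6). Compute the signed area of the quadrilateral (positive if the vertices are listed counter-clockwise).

12.5

Apply the shoelace formula: 2A = Σ (x_i·y_{i+1} − x_{i+1}·y_i), indices taken mod 4.
J→K: (6)(-2) − (5)(-4) = 8
K→L: (5)(1) − (6)(-2) = 17
L→M: (6)(-6) − (0)(1) = -36
M→J: (0)(-4) − (6)(-6) = 36
Σ = 25
Signed area = Σ/2 = 12.5 (positive ⇒ counter-clockwise traversal).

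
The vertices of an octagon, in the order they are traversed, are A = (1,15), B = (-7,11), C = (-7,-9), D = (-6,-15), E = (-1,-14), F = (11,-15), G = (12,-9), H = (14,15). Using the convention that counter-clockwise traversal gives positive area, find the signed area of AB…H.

563.5

Apply Gauss's area formula: 2A = Σ (x_i·y_{i+1} − x_{i+1}·y_i), indices taken mod 8.
A→B: (1)(11) − (-7)(15) = 116
B→C: (-7)(-9) − (-7)(11) = 140
C→D: (-7)(-15) − (-6)(-9) = 51
D→E: (-6)(-14) − (-1)(-15) = 69
E→F: (-1)(-15) − (11)(-14) = 169
F→G: (11)(-9) − (12)(-15) = 81
G→H: (12)(15) − (14)(-9) = 306
H→A: (14)(15) − (1)(15) = 195
Σ = 1127
Signed area = Σ/2 = 563.5 (positive ⇒ counter-clockwise traversal).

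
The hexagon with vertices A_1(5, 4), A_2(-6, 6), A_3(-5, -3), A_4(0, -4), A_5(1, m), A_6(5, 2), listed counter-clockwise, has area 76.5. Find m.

-3

Write out the shoelace sum; only the two edges meeting at A_5 involve m:
2·Area = [(0·m − 1·(-4)) + (1·2 − 5·m)] + 132
       = -5·m + 138 = 153
⇒ m = -3.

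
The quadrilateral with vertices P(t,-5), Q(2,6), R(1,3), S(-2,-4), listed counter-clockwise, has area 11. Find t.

0

Write out the shoelace sum; only the two edges meeting at P involve t:
2·Area = [((-2)·(-5) − t·(-4)) + (t·6 − 2·(-5))] + 2
       = 10·t + 22 = 22
⇒ t = 0.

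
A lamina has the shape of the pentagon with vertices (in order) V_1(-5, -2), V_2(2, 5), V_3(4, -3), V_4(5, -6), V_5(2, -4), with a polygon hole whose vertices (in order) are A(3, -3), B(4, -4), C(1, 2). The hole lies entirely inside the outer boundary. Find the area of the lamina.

42.5

Outer boundary:
Apply Gauss's area formula: 2A = Σ (x_i·y_{i+1} − x_{i+1}·y_i), indices taken mod 5.
Σ = (-21) + (-26) + (-9) + (-8) + (-24) = -88
Area = |Σ|/2 = 44.
Hole:
Apply the shoelace (surveyor's) formula: 2A = Σ (x_i·y_{i+1} − x_{i+1}·y_i), indices taken mod 3.
A→B: (3)(-4) − (4)(-3) = 0
B→C: (4)(2) − (1)(-4) = 12
C→A: (1)(-3) − (3)(2) = -9
Σ = 3
Area = |Σ|/2 = 1.5.
Net area = 44 − 1.5 = 42.5.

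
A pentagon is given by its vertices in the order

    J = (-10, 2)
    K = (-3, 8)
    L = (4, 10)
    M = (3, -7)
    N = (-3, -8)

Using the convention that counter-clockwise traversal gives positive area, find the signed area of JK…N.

Cross-terms: -74, -62, -58, -45, -86  ⇒  Σ = -325
Signed area = Σ/2 = -162.5 (negative ⇒ clockwise traversal).

-162.5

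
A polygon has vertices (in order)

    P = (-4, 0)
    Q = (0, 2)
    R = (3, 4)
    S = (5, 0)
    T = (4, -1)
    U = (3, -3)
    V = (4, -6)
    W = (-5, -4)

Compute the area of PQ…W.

Apply the surveyor's formula: 2A = Σ (x_i·y_{i+1} − x_{i+1}·y_i), indices taken mod 8.
Σ = (-8) + (-6) + (-20) + (-5) + (-9) + (-6) + (-46) + (-16) = -116
Area = |Σ|/2 = 58.

58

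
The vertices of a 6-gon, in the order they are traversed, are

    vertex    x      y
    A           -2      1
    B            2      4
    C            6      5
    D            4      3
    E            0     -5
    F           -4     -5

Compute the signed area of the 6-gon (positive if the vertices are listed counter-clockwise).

-40

Apply the shoelace formula: 2A = Σ (x_i·y_{i+1} − x_{i+1}·y_i), indices taken mod 6.
Σ = (-10) + (-14) + (-2) + (-20) + (-20) + (-14) = -80
Signed area = Σ/2 = -40 (negative ⇒ clockwise traversal).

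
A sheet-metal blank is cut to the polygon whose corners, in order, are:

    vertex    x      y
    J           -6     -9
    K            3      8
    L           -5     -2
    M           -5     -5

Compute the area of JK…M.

Apply the shoelace formula: 2A = Σ (x_i·y_{i+1} − x_{i+1}·y_i), indices taken mod 4.
J→K: (-6)(8) − (3)(-9) = -21
K→L: (3)(-2) − (-5)(8) = 34
L→M: (-5)(-5) − (-5)(-2) = 15
M→J: (-5)(-9) − (-6)(-5) = 15
Σ = 43
Area = |Σ|/2 = 21.5.

21.5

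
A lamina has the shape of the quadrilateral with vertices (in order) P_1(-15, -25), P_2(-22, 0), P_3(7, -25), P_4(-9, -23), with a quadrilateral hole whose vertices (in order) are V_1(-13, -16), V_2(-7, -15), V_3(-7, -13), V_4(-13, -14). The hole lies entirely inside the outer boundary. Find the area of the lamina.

Outer boundary:
Apply the surveyor's formula: 2A = Σ (x_i·y_{i+1} − x_{i+1}·y_i), indices taken mod 4.
Cross-terms: -550, 550, -386, -120  ⇒  Σ = -506
Area = |Σ|/2 = 253.
Hole:
Σ = (83) + (-14) + (-71) + (26) = 24
Area = |Σ|/2 = 12.
Net area = 253 − 12 = 241.

241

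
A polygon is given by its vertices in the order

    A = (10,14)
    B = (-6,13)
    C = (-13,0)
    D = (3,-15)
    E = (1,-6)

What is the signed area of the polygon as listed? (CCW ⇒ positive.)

324.5

A→B: (10)(13) − (-6)(14) = 214
B→C: (-6)(0) − (-13)(13) = 169
C→D: (-13)(-15) − (3)(0) = 195
D→E: (3)(-6) − (1)(-15) = -3
E→A: (1)(14) − (10)(-6) = 74
Σ = 649
Signed area = Σ/2 = 324.5 (positive ⇒ counter-clockwise traversal).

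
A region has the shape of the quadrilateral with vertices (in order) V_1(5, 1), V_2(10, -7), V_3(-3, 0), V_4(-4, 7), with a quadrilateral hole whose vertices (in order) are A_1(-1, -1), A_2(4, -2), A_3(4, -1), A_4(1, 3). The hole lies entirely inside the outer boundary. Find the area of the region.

50.5

Outer boundary:
V_1→V_2: (5)(-7) − (10)(1) = -45
V_2→V_3: (10)(0) − (-3)(-7) = -21
V_3→V_4: (-3)(7) − (-4)(0) = -21
V_4→V_1: (-4)(1) − (5)(7) = -39
Σ = -126
Area = |Σ|/2 = 63.
Hole:
Apply Gauss's area formula: 2A = Σ (x_i·y_{i+1} − x_{i+1}·y_i), indices taken mod 4.
A_1→A_2: (-1)(-2) − (4)(-1) = 6
A_2→A_3: (4)(-1) − (4)(-2) = 4
A_3→A_4: (4)(3) − (1)(-1) = 13
A_4→A_1: (1)(-1) − (-1)(3) = 2
Σ = 25
Area = |Σ|/2 = 12.5.
Net area = 63 − 12.5 = 50.5.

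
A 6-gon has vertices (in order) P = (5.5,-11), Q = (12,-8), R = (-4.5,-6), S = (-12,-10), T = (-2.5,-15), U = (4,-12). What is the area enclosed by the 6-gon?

Apply the shoelace formula: 2A = Σ (x_i·y_{i+1} − x_{i+1}·y_i), indices taken mod 6.
Σ = (88) + (-108) + (-27) + (155) + (90) + (22) = 220
Area = |Σ|/2 = 110.

110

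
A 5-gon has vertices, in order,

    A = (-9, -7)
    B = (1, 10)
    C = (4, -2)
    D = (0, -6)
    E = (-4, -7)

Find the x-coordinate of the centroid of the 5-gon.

-303/208

Apply the shoelace (surveyor's) formula. First the cross-terms c_i = x_i·y_{i+1} − x_{i+1}·y_i:
  -83, -42, -24, -24, -35  ⇒  2A = -208, A = -104.
Then Σ (x_i + x_{i+1})·c_i = 909, so x̄ = 909 / (6·(-104)) = -303/208.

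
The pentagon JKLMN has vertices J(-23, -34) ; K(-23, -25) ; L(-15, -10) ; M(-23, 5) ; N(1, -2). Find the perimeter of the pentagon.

|JK| = √((0)² + (9)²) = √81 = 9
|KL| = √((8)² + (15)²) = √289 = 17
|LM| = √((-8)² + (15)²) = √289 = 17
|MN| = √((24)² + (-7)²) = √625 = 25
|NJ| = √((-24)² + (-32)²) = √1600 = 40
Perimeter = 9 + 17 + 17 + 25 + 40 = 108.

108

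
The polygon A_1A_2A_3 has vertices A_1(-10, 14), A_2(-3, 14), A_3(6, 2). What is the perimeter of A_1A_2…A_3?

|A_1A_2| = √((7)² + (0)²) = √49 = 7
|A_2A_3| = √((9)² + (-12)²) = √225 = 15
|A_3A_1| = √((-16)² + (12)²) = √400 = 20
Perimeter = 7 + 15 + 20 = 42.

42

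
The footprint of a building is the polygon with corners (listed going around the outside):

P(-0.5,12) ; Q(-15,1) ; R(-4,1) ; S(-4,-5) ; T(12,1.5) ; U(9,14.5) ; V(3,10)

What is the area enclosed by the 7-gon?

Apply the shoelace formula: 2A = Σ (x_i·y_{i+1} − x_{i+1}·y_i), indices taken mod 7.
Σ = (179.5) + (-11) + (24) + (54) + (160.5) + (46.5) + (41) = 494.5
Area = |Σ|/2 = 247.25.

247.25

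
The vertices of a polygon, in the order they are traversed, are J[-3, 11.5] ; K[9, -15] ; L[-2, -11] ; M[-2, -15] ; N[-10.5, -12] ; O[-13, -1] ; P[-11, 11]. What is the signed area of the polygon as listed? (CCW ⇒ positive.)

Apply Gauss's area formula: 2A = Σ (x_i·y_{i+1} − x_{i+1}·y_i), indices taken mod 7.
Σ = (-58.5) + (-129) + (8) + (-133.5) + (-145.5) + (-154) + (-93.5) = -706
Signed area = Σ/2 = -353 (negative ⇒ clockwise traversal).

-353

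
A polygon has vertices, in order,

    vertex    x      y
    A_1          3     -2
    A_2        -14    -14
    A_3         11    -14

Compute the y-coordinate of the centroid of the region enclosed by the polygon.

-10

Apply Gauss's area formula. First the cross-terms c_i = x_i·y_{i+1} − x_{i+1}·y_i:
  -70, 350, 20  ⇒  2A = 300, A = 150.
Then Σ (y_i + y_{i+1})·c_i = -9000, so ȳ = -9000 / (6·150) = -10.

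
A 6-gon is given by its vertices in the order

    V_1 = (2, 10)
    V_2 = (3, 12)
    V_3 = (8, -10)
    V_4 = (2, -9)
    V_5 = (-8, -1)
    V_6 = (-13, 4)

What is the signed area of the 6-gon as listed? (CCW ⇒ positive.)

Σ = (-6) + (-126) + (-52) + (-74) + (-45) + (-138) = -441
Signed area = Σ/2 = -220.5 (negative ⇒ clockwise traversal).

-220.5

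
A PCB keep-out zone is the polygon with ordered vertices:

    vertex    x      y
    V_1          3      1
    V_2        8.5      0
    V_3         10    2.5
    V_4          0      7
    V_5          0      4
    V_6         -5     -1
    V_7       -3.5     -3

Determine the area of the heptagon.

Apply the shoelace formula: 2A = Σ (x_i·y_{i+1} − x_{i+1}·y_i), indices taken mod 7.
V_1→V_2: (3)(0) − (8.5)(1) = -8.5
V_2→V_3: (8.5)(2.5) − (10)(0) = 21.25
V_3→V_4: (10)(7) − (0)(2.5) = 70
V_4→V_5: (0)(4) − (0)(7) = 0
V_5→V_6: (0)(-1) − (-5)(4) = 20
V_6→V_7: (-5)(-3) − (-3.5)(-1) = 11.5
V_7→V_1: (-3.5)(1) − (3)(-3) = 5.5
Σ = 119.75
Area = |Σ|/2 = 59.875.

59.875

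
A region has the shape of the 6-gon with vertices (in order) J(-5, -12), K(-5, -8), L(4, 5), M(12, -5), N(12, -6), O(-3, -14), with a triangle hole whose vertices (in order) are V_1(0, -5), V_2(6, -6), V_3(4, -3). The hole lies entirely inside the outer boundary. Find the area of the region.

154.5

Outer boundary:
Apply the shoelace formula: 2A = Σ (x_i·y_{i+1} − x_{i+1}·y_i), indices taken mod 6.
Cross-terms: -20, 7, -80, -12, -186, -34  ⇒  Σ = -325
Area = |Σ|/2 = 162.5.
Hole:
Apply the shoelace formula: 2A = Σ (x_i·y_{i+1} − x_{i+1}·y_i), indices taken mod 3.
V_1→V_2: (0)(-6) − (6)(-5) = 30
V_2→V_3: (6)(-3) − (4)(-6) = 6
V_3→V_1: (4)(-5) − (0)(-3) = -20
Σ = 16
Area = |Σ|/2 = 8.
Net area = 162.5 − 8 = 154.5.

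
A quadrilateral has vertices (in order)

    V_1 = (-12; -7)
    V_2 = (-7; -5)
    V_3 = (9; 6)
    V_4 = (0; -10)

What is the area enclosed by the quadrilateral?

98

Apply Gauss's area formula: 2A = Σ (x_i·y_{i+1} − x_{i+1}·y_i), indices taken mod 4.
Σ = (11) + (3) + (-90) + (-120) = -196
Area = |Σ|/2 = 98.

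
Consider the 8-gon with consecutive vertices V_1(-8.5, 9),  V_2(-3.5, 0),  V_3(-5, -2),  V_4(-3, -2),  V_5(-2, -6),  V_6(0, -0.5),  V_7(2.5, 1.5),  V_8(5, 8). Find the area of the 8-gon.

92.125

Apply the surveyor's formula: 2A = Σ (x_i·y_{i+1} − x_{i+1}·y_i), indices taken mod 8.
Cross-terms: 31.5, 7, 4, 14, 1, 1.25, 12.5, 113  ⇒  Σ = 184.25
Area = |Σ|/2 = 92.125.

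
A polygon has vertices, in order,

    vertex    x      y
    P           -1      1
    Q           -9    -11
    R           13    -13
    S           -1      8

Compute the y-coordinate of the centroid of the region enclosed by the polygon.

-488/81

Apply the shoelace formula. First the cross-terms c_i = x_i·y_{i+1} − x_{i+1}·y_i:
  20, 260, 91, 7  ⇒  2A = 378, A = 189.
Then Σ (y_i + y_{i+1})·c_i = -6832, so ȳ = -6832 / (6·189) = -488/81.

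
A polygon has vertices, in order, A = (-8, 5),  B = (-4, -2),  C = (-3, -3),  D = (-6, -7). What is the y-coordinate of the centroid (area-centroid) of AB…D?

Apply the shoelace (surveyor's) formula. First the cross-terms c_i = x_i·y_{i+1} − x_{i+1}·y_i:
  36, 6, 3, -86  ⇒  2A = -41, A = -20.5.
Then Σ (y_i + y_{i+1})·c_i = 220, so ȳ = 220 / (6·(-20.5)) = -220/123.

-220/123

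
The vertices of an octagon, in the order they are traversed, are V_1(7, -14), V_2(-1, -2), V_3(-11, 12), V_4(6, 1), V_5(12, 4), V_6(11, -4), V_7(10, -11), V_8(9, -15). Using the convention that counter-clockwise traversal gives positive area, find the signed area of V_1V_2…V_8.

-189

Σ = (-28) + (-34) + (-83) + (12) + (-92) + (-81) + (-51) + (-21) = -378
Signed area = Σ/2 = -189 (negative ⇒ clockwise traversal).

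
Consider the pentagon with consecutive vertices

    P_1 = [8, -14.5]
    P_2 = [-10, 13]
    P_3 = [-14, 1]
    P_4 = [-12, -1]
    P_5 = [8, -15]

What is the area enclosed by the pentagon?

174.5

Apply Gauss's area formula: 2A = Σ (x_i·y_{i+1} − x_{i+1}·y_i), indices taken mod 5.
Cross-terms: -41, 172, 26, 188, 4  ⇒  Σ = 349
Area = |Σ|/2 = 174.5.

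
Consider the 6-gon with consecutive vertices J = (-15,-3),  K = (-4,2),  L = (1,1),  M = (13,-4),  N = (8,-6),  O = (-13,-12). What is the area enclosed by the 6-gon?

Apply the surveyor's formula: 2A = Σ (x_i·y_{i+1} − x_{i+1}·y_i), indices taken mod 6.
Σ = (-42) + (-6) + (-17) + (-46) + (-174) + (-141) = -426
Area = |Σ|/2 = 213.

213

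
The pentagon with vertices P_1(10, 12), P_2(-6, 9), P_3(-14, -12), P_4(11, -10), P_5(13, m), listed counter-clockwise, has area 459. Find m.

The doubled signed area Σ (x_i y_{i+1} − x_{i+1} y_i) is linear in m.
With m=0 it equals 918; the coefficient of m is 1 (from the two edges through P_5).
So 1·m + 918 = 2·459 = 918 ⇒ m = 0.

0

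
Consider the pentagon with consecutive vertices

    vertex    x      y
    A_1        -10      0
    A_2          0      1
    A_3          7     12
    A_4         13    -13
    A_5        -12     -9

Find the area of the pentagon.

313.5

Apply the surveyor's formula: 2A = Σ (x_i·y_{i+1} − x_{i+1}·y_i), indices taken mod 5.
A_1→A_2: (-10)(1) − (0)(0) = -10
A_2→A_3: (0)(12) − (7)(1) = -7
A_3→A_4: (7)(-13) − (13)(12) = -247
A_4→A_5: (13)(-9) − (-12)(-13) = -273
A_5→A_1: (-12)(0) − (-10)(-9) = -90
Σ = -627
Area = |Σ|/2 = 313.5.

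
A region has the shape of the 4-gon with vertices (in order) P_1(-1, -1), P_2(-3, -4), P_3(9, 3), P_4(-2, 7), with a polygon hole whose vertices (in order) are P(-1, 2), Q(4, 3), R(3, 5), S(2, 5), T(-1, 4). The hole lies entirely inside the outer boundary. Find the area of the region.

Outer boundary:
Σ = (1) + (27) + (69) + (9) = 106
Area = |Σ|/2 = 53.
Hole:
Apply the surveyor's formula: 2A = Σ (x_i·y_{i+1} − x_{i+1}·y_i), indices taken mod 5.
P→Q: (-1)(3) − (4)(2) = -11
Q→R: (4)(5) − (3)(3) = 11
R→S: (3)(5) − (2)(5) = 5
S→T: (2)(4) − (-1)(5) = 13
T→P: (-1)(2) − (-1)(4) = 2
Σ = 20
Area = |Σ|/2 = 10.
Net area = 53 − 10 = 43.

43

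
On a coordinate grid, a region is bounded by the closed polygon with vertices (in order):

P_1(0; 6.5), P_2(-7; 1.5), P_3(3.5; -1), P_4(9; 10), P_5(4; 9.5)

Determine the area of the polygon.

81.375

Apply Gauss's area formula: 2A = Σ (x_i·y_{i+1} − x_{i+1}·y_i), indices taken mod 5.
Σ = (45.5) + (1.75) + (44) + (45.5) + (26) = 162.75
Area = |Σ|/2 = 81.375.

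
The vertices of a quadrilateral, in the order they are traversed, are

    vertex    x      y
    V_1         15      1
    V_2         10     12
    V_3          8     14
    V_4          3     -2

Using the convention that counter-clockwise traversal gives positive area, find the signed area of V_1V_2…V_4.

94.5

V_1→V_2: (15)(12) − (10)(1) = 170
V_2→V_3: (10)(14) − (8)(12) = 44
V_3→V_4: (8)(-2) − (3)(14) = -58
V_4→V_1: (3)(1) − (15)(-2) = 33
Σ = 189
Signed area = Σ/2 = 94.5 (positive ⇒ counter-clockwise traversal).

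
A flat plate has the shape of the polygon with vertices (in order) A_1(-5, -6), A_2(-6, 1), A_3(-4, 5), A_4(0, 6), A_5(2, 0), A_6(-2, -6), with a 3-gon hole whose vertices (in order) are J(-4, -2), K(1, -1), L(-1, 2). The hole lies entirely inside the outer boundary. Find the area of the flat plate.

Outer boundary:
Apply Gauss's area formula: 2A = Σ (x_i·y_{i+1} − x_{i+1}·y_i), indices taken mod 6.
Σ = (-41) + (-26) + (-24) + (-12) + (-12) + (-18) = -133
Area = |Σ|/2 = 66.5.
Hole:
Cross-terms: 6, 1, 10  ⇒  Σ = 17
Area = |Σ|/2 = 8.5.
Net area = 66.5 − 8.5 = 58.

58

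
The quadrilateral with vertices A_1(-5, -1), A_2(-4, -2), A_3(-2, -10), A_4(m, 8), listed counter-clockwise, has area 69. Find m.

8

The doubled signed area Σ (x_i y_{i+1} − x_{i+1} y_i) is linear in m.
With m=0 it equals 66; the coefficient of m is 9 (from the two edges through A_4).
So 9·m + 66 = 2·69 = 138 ⇒ m = 8.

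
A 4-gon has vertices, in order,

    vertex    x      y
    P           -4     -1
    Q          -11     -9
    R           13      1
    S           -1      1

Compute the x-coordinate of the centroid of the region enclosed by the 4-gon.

Apply the surveyor's formula. First the cross-terms c_i = x_i·y_{i+1} − x_{i+1}·y_i:
  25, 106, 14, 5  ⇒  2A = 150, A = 75.
Then Σ (x_i + x_{i+1})·c_i = -20, so x̄ = -20 / (6·75) = -2/45.

-2/45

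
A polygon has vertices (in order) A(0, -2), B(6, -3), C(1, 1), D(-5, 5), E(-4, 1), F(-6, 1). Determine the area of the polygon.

Apply the surveyor's formula: 2A = Σ (x_i·y_{i+1} − x_{i+1}·y_i), indices taken mod 6.
Σ = (12) + (9) + (10) + (15) + (2) + (12) = 60
Area = |Σ|/2 = 30.

30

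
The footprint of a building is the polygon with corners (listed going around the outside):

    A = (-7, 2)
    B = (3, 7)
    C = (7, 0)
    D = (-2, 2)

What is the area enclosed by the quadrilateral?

Σ = (-55) + (-49) + (14) + (10) = -80
Area = |Σ|/2 = 40.

40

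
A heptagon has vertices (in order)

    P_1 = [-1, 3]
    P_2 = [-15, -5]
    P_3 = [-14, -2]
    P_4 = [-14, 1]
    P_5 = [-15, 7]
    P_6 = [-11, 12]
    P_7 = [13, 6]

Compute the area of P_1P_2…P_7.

Apply the shoelace formula: 2A = Σ (x_i·y_{i+1} − x_{i+1}·y_i), indices taken mod 7.
Σ = (50) + (-40) + (-42) + (-83) + (-103) + (-222) + (45) = -395
Area = |Σ|/2 = 197.5.

197.5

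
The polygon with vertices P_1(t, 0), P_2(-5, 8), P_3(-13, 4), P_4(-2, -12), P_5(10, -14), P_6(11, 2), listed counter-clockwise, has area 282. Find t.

Write out the shoelace sum; only the two edges meeting at P_1 involve t:
2·Area = [(11·0 − t·2) + (t·8 − (-5)·0)] + 570
       = 6·t + 570 = 564
⇒ t = -1.

-1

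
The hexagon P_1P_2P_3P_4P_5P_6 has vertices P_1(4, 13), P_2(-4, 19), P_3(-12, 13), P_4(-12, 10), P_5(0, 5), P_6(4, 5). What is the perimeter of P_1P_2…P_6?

48

|P_1P_2| = √((-8)² + (6)²) = √100 = 10
|P_2P_3| = √((-8)² + (-6)²) = √100 = 10
|P_3P_4| = √((0)² + (-3)²) = √9 = 3
|P_4P_5| = √((12)² + (-5)²) = √169 = 13
|P_5P_6| = √((4)² + (0)²) = √16 = 4
|P_6P_1| = √((0)² + (8)²) = √64 = 8
Perimeter = 10 + 10 + 3 + 13 + 4 + 8 = 48.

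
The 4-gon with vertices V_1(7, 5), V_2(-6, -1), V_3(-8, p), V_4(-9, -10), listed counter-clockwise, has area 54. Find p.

The doubled signed area Σ (x_i y_{i+1} − x_{i+1} y_i) is linear in p.
With p=0 it equals 120; the coefficient of p is 3 (from the two edges through V_3).
So 3·p + 120 = 2·54 = 108 ⇒ p = -4.

-4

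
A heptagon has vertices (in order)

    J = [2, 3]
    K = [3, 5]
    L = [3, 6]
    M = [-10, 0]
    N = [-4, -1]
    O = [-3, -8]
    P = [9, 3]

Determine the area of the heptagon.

Apply Gauss's area formula: 2A = Σ (x_i·y_{i+1} − x_{i+1}·y_i), indices taken mod 7.
Σ = (1) + (3) + (60) + (10) + (29) + (63) + (21) = 187
Area = |Σ|/2 = 93.5.

93.5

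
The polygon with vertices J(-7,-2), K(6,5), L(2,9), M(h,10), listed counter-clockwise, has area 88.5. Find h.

-6

Write out the shoelace sum; only the two edges meeting at M involve h:
2·Area = [(2·10 − h·9) + (h·(-2) − (-7)·10)] + 21
       = -11·h + 111 = 177
⇒ h = -6.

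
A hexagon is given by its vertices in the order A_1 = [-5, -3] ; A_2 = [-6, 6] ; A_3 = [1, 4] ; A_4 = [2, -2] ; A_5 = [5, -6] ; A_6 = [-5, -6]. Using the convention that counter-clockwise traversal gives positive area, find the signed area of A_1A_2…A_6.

-82.5

Apply the shoelace formula: 2A = Σ (x_i·y_{i+1} − x_{i+1}·y_i), indices taken mod 6.
Σ = (-48) + (-30) + (-10) + (-2) + (-60) + (-15) = -165
Signed area = Σ/2 = -82.5 (negative ⇒ clockwise traversal).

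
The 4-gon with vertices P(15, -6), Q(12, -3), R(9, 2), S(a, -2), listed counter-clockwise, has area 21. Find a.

The doubled signed area Σ (x_i y_{i+1} − x_{i+1} y_i) is linear in a.
With a=0 it equals 90; the coefficient of a is -8 (from the two edges through S).
So -8·a + 90 = 2·21 = 42 ⇒ a = 6.

6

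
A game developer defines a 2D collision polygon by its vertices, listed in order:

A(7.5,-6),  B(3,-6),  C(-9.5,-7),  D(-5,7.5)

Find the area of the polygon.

118.75

Σ = (-27) + (-78) + (-106.25) + (-26.25) = -237.5
Area = |Σ|/2 = 118.75.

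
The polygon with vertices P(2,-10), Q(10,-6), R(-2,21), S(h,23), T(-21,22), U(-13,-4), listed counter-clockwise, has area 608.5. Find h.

Write out the shoelace sum; only the two edges meeting at S involve h:
2·Area = [((-2)·23 − h·21) + (h·22 − (-21)·23)] + 794
       = 1·h + 1231 = 1217
⇒ h = -14.

-14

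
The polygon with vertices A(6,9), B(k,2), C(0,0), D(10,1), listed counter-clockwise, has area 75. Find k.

Write out the shoelace sum; only the two edges meeting at B involve k:
2·Area = [(6·2 − k·9) + (k·0 − 0·2)] + 84
       = -9·k + 96 = 150
⇒ k = -6.

-6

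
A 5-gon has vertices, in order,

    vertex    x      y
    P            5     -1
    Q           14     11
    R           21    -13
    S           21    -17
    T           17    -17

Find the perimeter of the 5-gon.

68

|PQ| = √((9)² + (12)²) = √225 = 15
|QR| = √((7)² + (-24)²) = √625 = 25
|RS| = √((0)² + (-4)²) = √16 = 4
|ST| = √((-4)² + (0)²) = √16 = 4
|TP| = √((-12)² + (16)²) = √400 = 20
Perimeter = 15 + 25 + 4 + 4 + 20 = 68.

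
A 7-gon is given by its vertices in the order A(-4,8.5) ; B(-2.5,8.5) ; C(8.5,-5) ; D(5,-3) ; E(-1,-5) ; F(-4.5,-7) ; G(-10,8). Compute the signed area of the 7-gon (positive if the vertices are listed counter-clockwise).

-137.75

Cross-terms: -12.75, -59.75, -0.5, -28, -15.5, -106, -53  ⇒  Σ = -275.5
Signed area = Σ/2 = -137.75 (negative ⇒ clockwise traversal).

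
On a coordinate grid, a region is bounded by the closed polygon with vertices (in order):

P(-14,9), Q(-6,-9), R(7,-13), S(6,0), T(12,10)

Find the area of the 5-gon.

353.5

Apply the shoelace (surveyor's) formula: 2A = Σ (x_i·y_{i+1} − x_{i+1}·y_i), indices taken mod 5.
Cross-terms: 180, 141, 78, 60, 248  ⇒  Σ = 707
Area = |Σ|/2 = 353.5.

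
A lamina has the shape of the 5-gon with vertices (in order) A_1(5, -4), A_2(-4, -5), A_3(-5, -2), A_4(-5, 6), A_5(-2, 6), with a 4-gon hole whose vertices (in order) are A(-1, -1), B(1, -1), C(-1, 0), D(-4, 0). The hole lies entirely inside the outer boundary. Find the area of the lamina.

Outer boundary:
Cross-terms: -41, -17, -40, -18, -22  ⇒  Σ = -138
Area = |Σ|/2 = 69.
Hole:
Apply the shoelace (surveyor's) formula: 2A = Σ (x_i·y_{i+1} − x_{i+1}·y_i), indices taken mod 4.
A→B: (-1)(-1) − (1)(-1) = 2
B→C: (1)(0) − (-1)(-1) = -1
C→D: (-1)(0) − (-4)(0) = 0
D→A: (-4)(-1) − (-1)(0) = 4
Σ = 5
Area = |Σ|/2 = 2.5.
Net area = 69 − 2.5 = 66.5.

66.5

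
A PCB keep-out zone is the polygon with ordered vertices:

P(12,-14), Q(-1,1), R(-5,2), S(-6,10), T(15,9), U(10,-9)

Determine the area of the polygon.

Apply Gauss's area formula: 2A = Σ (x_i·y_{i+1} − x_{i+1}·y_i), indices taken mod 6.
Cross-terms: -2, 3, -38, -204, -225, -32  ⇒  Σ = -498
Area = |Σ|/2 = 249.

249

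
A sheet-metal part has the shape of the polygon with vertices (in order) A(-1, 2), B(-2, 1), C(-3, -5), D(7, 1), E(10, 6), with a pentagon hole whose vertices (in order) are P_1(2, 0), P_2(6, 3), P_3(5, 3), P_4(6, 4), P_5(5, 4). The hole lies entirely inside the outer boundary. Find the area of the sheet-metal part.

49.5

Outer boundary:
Cross-terms: 3, 13, 32, 32, 26  ⇒  Σ = 106
Area = |Σ|/2 = 53.
Hole:
Apply the shoelace formula: 2A = Σ (x_i·y_{i+1} − x_{i+1}·y_i), indices taken mod 5.
Σ = (6) + (3) + (2) + (4) + (-8) = 7
Area = |Σ|/2 = 3.5.
Net area = 53 − 3.5 = 49.5.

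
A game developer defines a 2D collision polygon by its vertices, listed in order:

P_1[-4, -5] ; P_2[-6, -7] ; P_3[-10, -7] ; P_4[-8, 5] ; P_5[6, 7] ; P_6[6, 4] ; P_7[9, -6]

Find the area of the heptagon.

190.5

Apply the surveyor's formula: 2A = Σ (x_i·y_{i+1} − x_{i+1}·y_i), indices taken mod 7.
Σ = (-2) + (-28) + (-106) + (-86) + (-18) + (-72) + (-69) = -381
Area = |Σ|/2 = 190.5.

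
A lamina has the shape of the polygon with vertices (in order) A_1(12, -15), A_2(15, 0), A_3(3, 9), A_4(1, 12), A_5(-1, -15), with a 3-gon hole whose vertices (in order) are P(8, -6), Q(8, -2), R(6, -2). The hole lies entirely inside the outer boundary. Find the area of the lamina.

285.5

Outer boundary:
Apply the shoelace formula: 2A = Σ (x_i·y_{i+1} − x_{i+1}·y_i), indices taken mod 5.
Cross-terms: 225, 135, 27, -3, 195  ⇒  Σ = 579
Area = |Σ|/2 = 289.5.
Hole:
Apply the shoelace (surveyor's) formula: 2A = Σ (x_i·y_{i+1} − x_{i+1}·y_i), indices taken mod 3.
Σ = (32) + (-4) + (-20) = 8
Area = |Σ|/2 = 4.
Net area = 289.5 − 4 = 285.5.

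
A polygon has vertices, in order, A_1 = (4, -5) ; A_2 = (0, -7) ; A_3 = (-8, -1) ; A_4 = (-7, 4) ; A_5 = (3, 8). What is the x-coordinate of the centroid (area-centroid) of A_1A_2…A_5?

Apply the surveyor's formula. First the cross-terms c_i = x_i·y_{i+1} − x_{i+1}·y_i:
  -28, -56, -39, -68, -47  ⇒  2A = -238, A = -119.
Then Σ (x_i + x_{i+1})·c_i = 864, so x̄ = 864 / (6·(-119)) = -144/119.

-144/119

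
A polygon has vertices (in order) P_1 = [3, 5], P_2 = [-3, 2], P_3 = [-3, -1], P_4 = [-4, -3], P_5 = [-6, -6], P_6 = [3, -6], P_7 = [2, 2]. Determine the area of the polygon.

58.5

Apply the shoelace (surveyor's) formula: 2A = Σ (x_i·y_{i+1} − x_{i+1}·y_i), indices taken mod 7.
Σ = (21) + (9) + (5) + (6) + (54) + (18) + (4) = 117
Area = |Σ|/2 = 58.5.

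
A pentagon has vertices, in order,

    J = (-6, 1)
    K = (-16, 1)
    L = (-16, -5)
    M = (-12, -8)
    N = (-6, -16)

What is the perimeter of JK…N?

|JK| = √((-10)² + (0)²) = √100 = 10
|KL| = √((0)² + (-6)²) = √36 = 6
|LM| = √((4)² + (-3)²) = √25 = 5
|MN| = √((6)² + (-8)²) = √100 = 10
|NJ| = √((0)² + (17)²) = √289 = 17
Perimeter = 10 + 6 + 5 + 10 + 17 = 48.

48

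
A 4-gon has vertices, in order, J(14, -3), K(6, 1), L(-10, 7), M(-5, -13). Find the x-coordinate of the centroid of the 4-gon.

-45/223

Apply the shoelace (surveyor's) formula. First the cross-terms c_i = x_i·y_{i+1} − x_{i+1}·y_i:
  32, 52, 165, 197  ⇒  2A = 446, A = 223.
Then Σ (x_i + x_{i+1})·c_i = -270, so x̄ = -270 / (6·223) = -45/223.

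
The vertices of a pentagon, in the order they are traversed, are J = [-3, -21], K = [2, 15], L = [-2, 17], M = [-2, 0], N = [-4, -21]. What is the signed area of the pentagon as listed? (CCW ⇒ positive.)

Apply the surveyor's formula: 2A = Σ (x_i·y_{i+1} − x_{i+1}·y_i), indices taken mod 5.
J→K: (-3)(15) − (2)(-21) = -3
K→L: (2)(17) − (-2)(15) = 64
L→M: (-2)(0) − (-2)(17) = 34
M→N: (-2)(-21) − (-4)(0) = 42
N→J: (-4)(-21) − (-3)(-21) = 21
Σ = 158
Signed area = Σ/2 = 79 (positive ⇒ counter-clockwise traversal).

79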